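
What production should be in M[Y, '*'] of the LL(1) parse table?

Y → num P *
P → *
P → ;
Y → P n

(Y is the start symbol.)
To find M[Y, '*'], we find productions for Y where '*' is in the predict set (PREDICT(N → α) = (FIRST(α) \ {ε}) ∪ (FOLLOW(N) if α ⇒* ε)).

Relevant sets:
  FIRST(P) = { '*', ';' }

Y → num P *: PREDICT = { 'num' }
Y → P n: PREDICT = { '*', ';' }
  '*' is in predict set, so this production goes in M[Y, '*']

M[Y, '*'] = Y → P n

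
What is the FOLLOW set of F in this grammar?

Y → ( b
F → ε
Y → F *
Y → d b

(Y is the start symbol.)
{ '*' }

To compute FOLLOW(F), find every occurrence of F on a right-hand side N → α F β: add FIRST(β) \ {ε}, and if β is empty or nullable also add FOLLOW(N). Iterate to a fixed point.

In Y → F *: F is followed by '*', add FIRST('*') \ {ε} = { '*' }

Taking the union: FOLLOW(F) = { '*' }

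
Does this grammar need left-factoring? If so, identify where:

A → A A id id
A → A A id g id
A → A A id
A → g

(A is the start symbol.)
Left-factoring is needed when two productions for the same non-terminal
share a common prefix on the right-hand side.

Productions for A:
  A → A A id id
  A → A A id g id
  A → A A id
  A → g

Found common prefix 'A A id' in productions for A

Answer: Yes, A has productions with common prefix 'A A id'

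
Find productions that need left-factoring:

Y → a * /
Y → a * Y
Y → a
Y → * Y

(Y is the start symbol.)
Left-factoring is needed when two productions for the same non-terminal
share a common prefix on the right-hand side.

Productions for Y:
  Y → a * /
  Y → a * Y
  Y → a
  Y → * Y

Found common prefix 'a' in productions for Y

Answer: Yes, Y has productions with common prefix 'a'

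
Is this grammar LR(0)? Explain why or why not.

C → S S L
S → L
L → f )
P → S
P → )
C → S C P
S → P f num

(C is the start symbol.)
A grammar is LR(0) if no state in the canonical LR(0) collection has:
  - both a shift item (dot before a terminal) and a complete item (shift-reduce conflict), or
  - two or more complete items (reduce-reduce conflict; the accept item [C' → C .] counts as a complete item here).

Augment with C' → C and build the canonical LR(0) collection (I0 = CLOSURE({[C' → . C]}), then GOTO on every symbol after a dot until no new states appear). It has 15 states:
  I0: { [C → . S C P], [C → . S S L], [C' → . C], [L → . f )], [P → . )], [P → . S], [S → . L], [S → . P f num] }  — shift
  I1: { [P → ) .] }  — reduce
  I2: { [C' → C .] }  — accept
  I3: { [S → L .] }  — reduce
  I4: { [S → P . f num] }  — shift
  I5: { [C → . S C P], [C → . S S L], [C → S . C P], [C → S . S L], [L → . f )], [P → . )], [P → . S], [P → S .], [S → . L], [S → . P f num] }  — shift, reduce
  I6: { [L → f . )] }  — shift
  I7: { [L → f ) .] }  — reduce
  I8: { [C → S C . P], [L → . f )], [P → . )], [P → . S], [S → . L], [S → . P f num] }  — shift
  I9: { [C → . S C P], [C → . S S L], [C → S . C P], [C → S . S L], [C → S S . L], [L → . f )], [P → . )], [P → . S], [P → S .], [S → . L], [S → . P f num] }  — shift, reduce
  I10: { [C → S S L .], [S → L .] }  — 2 reduces
  I11: { [C → S C P .], [S → P . f num] }  — shift, reduce
  I12: { [P → S .] }  — reduce
  I13: { [S → P f . num] }  — shift
  I14: { [S → P f num .] }  — reduce

Conflict in state I5:
  Shift-reduce conflict between [P → S .] and [L → . f )]
So the grammar is NOT LR(0).

Answer: No. Shift-reduce conflict between [P → S .] and [L → . f )]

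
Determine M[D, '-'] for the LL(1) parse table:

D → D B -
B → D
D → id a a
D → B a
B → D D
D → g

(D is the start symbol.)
Empty (error entry)

To find M[D, '-'], we find productions for D where '-' is in the predict set (PREDICT(N → α) = (FIRST(α) \ {ε}) ∪ (FOLLOW(N) if α ⇒* ε)).

Relevant sets:
  FIRST(D) = { 'g', 'id' }
  FIRST(B) = { 'g', 'id' }

D → D B -: PREDICT = { 'g', 'id' }
D → id a a: PREDICT = { 'id' }
D → B a: PREDICT = { 'g', 'id' }
D → g: PREDICT = { 'g' }

M[D, '-'] is empty (no production applies)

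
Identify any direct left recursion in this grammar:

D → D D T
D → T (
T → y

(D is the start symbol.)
Yes, D is left-recursive

Direct left recursion occurs when N → N α for some non-terminal N (the right-hand side begins with the left-hand side itself).

D → D D T: LEFT RECURSIVE (starts with D)
D → T (: starts with T
T → y: starts with y

The grammar has direct left recursion on: D.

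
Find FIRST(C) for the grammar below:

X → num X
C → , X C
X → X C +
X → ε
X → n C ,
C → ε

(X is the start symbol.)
To compute FIRST(C), examine every production with C on the left-hand side, reading each right-hand side left to right until a non-nullable symbol is reached.

From C → , X C:
  - ',' is a terminal: add ',' and stop
From C → ε:
  - ε-production, so ε ∈ FIRST(C)

Collecting: FIRST(C) = { ',', ε }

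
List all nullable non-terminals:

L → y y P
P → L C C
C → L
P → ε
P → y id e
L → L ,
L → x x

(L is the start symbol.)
ε-productions: P → ε
So P is immediately nullable.
No further non-terminal can be added: every production for the remaining non-terminals contains a terminal or a non-nullable non-terminal.
Nullable = { 'P' }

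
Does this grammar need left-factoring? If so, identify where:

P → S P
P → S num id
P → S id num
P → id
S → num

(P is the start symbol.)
Left-factoring is needed when two productions for the same non-terminal
share a common prefix on the right-hand side.

Productions for P:
  P → S P
  P → S num id
  P → S id num
  P → id

Found common prefix 'S' in productions for P

Answer: Yes, P has productions with common prefix 'S'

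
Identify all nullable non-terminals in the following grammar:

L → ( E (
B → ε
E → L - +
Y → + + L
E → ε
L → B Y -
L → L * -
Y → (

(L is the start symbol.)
{ 'B', 'E' }

A non-terminal is nullable if it can derive ε (the empty string): either it has an ε-production, or it has a production whose right-hand side consists entirely of nullable non-terminals.

ε-productions: B → ε, E → ε
So B, E are immediately nullable.
No further non-terminal can be added: every production for the remaining non-terminals contains a terminal or a non-nullable non-terminal.
Nullable = { 'B', 'E' }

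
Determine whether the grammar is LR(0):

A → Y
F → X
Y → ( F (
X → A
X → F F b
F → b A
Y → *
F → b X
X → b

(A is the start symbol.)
No. Shift-reduce conflict between [X → b .] and [F → . b A]

Augment with A' → A and build the canonical LR(0) collection (I0 = CLOSURE({[A' → . A]}), then GOTO on every symbol after a dot until no new states appear). It has 15 states:
  I0: { [A → . Y], [A' → . A], [Y → . ( F (], [Y → . *] }  — shift
  I1: { [A → . Y], [F → . X], [F → . b A], [F → . b X], [X → . A], [X → . F F b], [X → . b], [Y → ( . F (], [Y → . ( F (], [Y → . *] }  — shift
  I2: { [Y → * .] }  — reduce
  I3: { [A' → A .] }  — accept
  I4: { [A → Y .] }  — reduce
  I5: { [X → A .] }  — reduce
  I6: { [A → . Y], [F → . X], [F → . b A], [F → . b X], [X → . A], [X → . F F b], [X → . b], [X → F . F b], [Y → ( F . (], [Y → . ( F (], [Y → . *] }  — shift
  I7: { [F → X .] }  — reduce
  I8: { [A → . Y], [F → . X], [F → . b A], [F → . b X], [F → b . A], [F → b . X], [X → . A], [X → . F F b], [X → . b], [X → b .], [Y → . ( F (], [Y → . *] }  — shift, reduce
  I9: { [F → b A .], [X → A .] }  — 2 reduces
  I10: { [A → . Y], [F → . X], [F → . b A], [F → . b X], [X → . A], [X → . F F b], [X → . b], [X → F . F b], [Y → . ( F (], [Y → . *] }  — shift
  I11: { [F → X .], [F → b X .] }  — 2 reduces
  I12: { [A → . Y], [F → . X], [F → . b A], [F → . b X], [X → . A], [X → . F F b], [X → . b], [X → F . F b], [X → F F . b], [Y → . ( F (], [Y → . *] }  — shift
  I13: { [A → . Y], [F → . X], [F → . b A], [F → . b X], [F → b . A], [F → b . X], [X → . A], [X → . F F b], [X → . b], [X → F F b .], [X → b .], [Y → . ( F (], [Y → . *] }  — shift, 2 reduces
  I14: { [A → . Y], [F → . X], [F → . b A], [F → . b X], [X → . A], [X → . F F b], [X → . b], [Y → ( . F (], [Y → ( F ( .], [Y → . ( F (], [Y → . *] }  — shift, reduce

Conflict in state I8:
  Shift-reduce conflict between [X → b .] and [F → . b A]
So the grammar is NOT LR(0).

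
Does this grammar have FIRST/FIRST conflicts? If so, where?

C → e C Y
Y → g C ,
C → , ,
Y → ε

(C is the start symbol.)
Productions for C:
  C → e C Y: FIRST = { 'e' }
  C → , ,: FIRST = { ',' }
Productions for Y:
  Y → g C ,: FIRST = { 'g' }
  Y → ε: FIRST = { ε }

All alternatives of each non-terminal have pairwise disjoint FIRST sets.

Answer: No FIRST/FIRST conflicts.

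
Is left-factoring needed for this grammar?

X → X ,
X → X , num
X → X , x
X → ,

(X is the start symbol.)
Yes, X has productions with common prefix 'X ,'

Left-factoring is needed when two productions for the same non-terminal
share a common prefix on the right-hand side.

Productions for X:
  X → X ,
  X → X , num
  X → X , x
  X → ,

Found common prefix 'X ,' in productions for X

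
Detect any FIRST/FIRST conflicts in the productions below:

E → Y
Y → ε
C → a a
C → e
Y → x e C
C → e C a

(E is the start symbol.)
A FIRST/FIRST conflict occurs when two productions N → α and N → β for the same non-terminal have FIRST(α) ∩ FIRST(β) ≠ ∅ (with ε ∈ FIRST of a nullable right-hand side, so two nullable alternatives also conflict).

Productions for Y:
  Y → ε: FIRST = { ε }
  Y → x e C: FIRST = { 'x' }
Productions for C:
  C → a a: FIRST = { 'a' }
  C → e: FIRST = { 'e' }
  C → e C a: FIRST = { 'e' }
E has only one production, so no FIRST/FIRST conflict is possible there.

Conflict for C: C → e and C → e C a
  Overlap: { 'e' }

Answer: Yes. C → e / C → e C a on { 'e' }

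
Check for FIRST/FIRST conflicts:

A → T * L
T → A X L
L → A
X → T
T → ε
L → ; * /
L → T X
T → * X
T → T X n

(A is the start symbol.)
A FIRST/FIRST conflict occurs when two productions N → α and N → β for the same non-terminal have FIRST(α) ∩ FIRST(β) ≠ ∅ (with ε ∈ FIRST of a nullable right-hand side, so two nullable alternatives also conflict).

FIRST sets of the non-terminals at (or reachable through a nullable prefix from) the front of some alternative:
  FIRST(A) = { '*', 'n' }
  FIRST(T) = { '*', 'n', ε }
  FIRST(X) = { '*', 'n', ε }

Productions for T:
  T → A X L: FIRST = { '*', 'n' }
  T → ε: FIRST = { ε }
  T → * X: FIRST = { '*' }
  T → T X n: FIRST = { '*', 'n' }
Productions for L:
  L → A: FIRST = { '*', 'n' }
  L → ; * /: FIRST = { ';' }
  L → T X: FIRST = { '*', 'n', ε }
A, X have only one production, so no FIRST/FIRST conflict is possible there.

Conflict for T: T → A X L and T → * X
  Overlap: { '*' }
Conflict for T: T → A X L and T → T X n
  Overlap: { '*', 'n' }
Conflict for T: T → * X and T → T X n
  Overlap: { '*' }
Conflict for L: L → A and L → T X
  Overlap: { '*', 'n' }

Answer: Yes. T → A X L / T → '*' X on { '*' }; T → A X L / T → T X n on { '*', 'n' }; T → '*' X / T → T X n on { '*' }; L → A / L → T X on { '*', 'n' }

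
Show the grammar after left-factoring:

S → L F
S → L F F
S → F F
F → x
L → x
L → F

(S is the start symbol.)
Left-factoring transforms A → αβ₁ | αβ₂ into A → αA' and A' → β₁ | β₂
(α is the longest common prefix among the alternatives). Repeat until
no nonterminal has two alternatives with a common prefix.

Round 1: S has alternatives sharing prefix 'L F'. Introduce S': S → L F S'
  Add: S' → ε
  Add: S' → F

No remaining common prefixes — done.

Resulting grammar:
S → L F S'
S' → ε
S' → F
S → F F
F → x
L → x
L → F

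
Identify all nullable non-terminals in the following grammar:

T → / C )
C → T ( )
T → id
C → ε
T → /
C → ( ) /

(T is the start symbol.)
{ 'C' }

ε-productions: C → ε
So C is immediately nullable.
No further non-terminal can be added: every production for the remaining non-terminals contains a terminal or a non-nullable non-terminal.
Nullable = { 'C' }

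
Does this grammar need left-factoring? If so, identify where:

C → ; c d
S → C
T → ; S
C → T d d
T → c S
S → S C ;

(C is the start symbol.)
No, left-factoring is not needed

Left-factoring is needed when two productions for the same non-terminal
share a common prefix on the right-hand side.

Productions for C:
  C → ; c d
  C → T d d
Productions for S:
  S → C
  S → S C ;
Productions for T:
  T → ; S
  T → c S

No common prefixes found.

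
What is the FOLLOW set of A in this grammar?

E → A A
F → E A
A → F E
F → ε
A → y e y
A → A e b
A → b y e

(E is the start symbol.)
In E → A A: A is followed by A, add FIRST(A) \ {ε} = { 'b', 'y' }
In E → A A: A is at the end, add FOLLOW(E)
In F → E A: A is at the end, add FOLLOW(F)
In A → A e b: A is followed by e b, add FIRST(e b) \ {ε} = { 'e' }

The FOLLOW sets referred to above (computed the same way, to a fixed point):
  FOLLOW(E) = { $, 'b', 'e', 'y' }
  FOLLOW(F) = { 'b', 'y' }

Taking the union: FOLLOW(A) = { $, 'b', 'e', 'y' }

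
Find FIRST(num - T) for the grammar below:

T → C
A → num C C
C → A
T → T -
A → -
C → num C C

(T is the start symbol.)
To compute FIRST(num - T), process the symbols left to right:
Symbol num is a terminal. Add 'num' and stop.
FIRST(num - T) = { 'num' }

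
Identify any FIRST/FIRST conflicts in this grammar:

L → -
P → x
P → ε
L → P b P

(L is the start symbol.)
FIRST sets of the non-terminals at (or reachable through a nullable prefix from) the front of some alternative:
  FIRST(P) = { 'x', ε }

Productions for L:
  L → -: FIRST = { '-' }
  L → P b P: FIRST = { 'b', 'x' }
Productions for P:
  P → x: FIRST = { 'x' }
  P → ε: FIRST = { ε }

All alternatives of each non-terminal have pairwise disjoint FIRST sets.

Answer: No FIRST/FIRST conflicts.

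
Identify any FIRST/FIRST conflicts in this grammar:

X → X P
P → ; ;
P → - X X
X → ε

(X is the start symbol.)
No FIRST/FIRST conflicts.

A FIRST/FIRST conflict occurs when two productions N → α and N → β for the same non-terminal have FIRST(α) ∩ FIRST(β) ≠ ∅ (with ε ∈ FIRST of a nullable right-hand side, so two nullable alternatives also conflict).

FIRST sets of the non-terminals at (or reachable through a nullable prefix from) the front of some alternative:
  FIRST(X) = { '-', ';', ε }
  FIRST(P) = { '-', ';' }

Productions for X:
  X → X P: FIRST = { '-', ';' }
  X → ε: FIRST = { ε }
Productions for P:
  P → ; ;: FIRST = { ';' }
  P → - X X: FIRST = { '-' }

All alternatives of each non-terminal have pairwise disjoint FIRST sets.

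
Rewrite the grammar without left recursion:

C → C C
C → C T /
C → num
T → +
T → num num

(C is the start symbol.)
C is directly left-recursive. The standard transformation for
  A → A α₁ | ... | A α_m | β₁ | ... | β_n
is
  A  → β₁ A' | ... | β_n A'
  A' → α₁ A' | ... | α_m A' | ε

C → num becomes C → num C'
C → C C becomes C' → C C'
C → C T / becomes C' → T / C'
Add C' → ε

Productions for other non-terminals are unchanged:
  T → +
  T → num num

Resulting grammar:
C → num C'
C' → C C'
C' → T / C'
C' → ε
T → +
T → num num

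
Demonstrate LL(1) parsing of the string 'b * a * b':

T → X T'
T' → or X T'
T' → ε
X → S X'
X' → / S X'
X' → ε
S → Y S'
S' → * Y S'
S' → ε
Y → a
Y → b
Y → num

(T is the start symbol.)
Stack is shown with the top on the left.

Stack           Input        Action
-----------------------------------
T $             b * a * b $  output T → X T'
X T' $          b * a * b $  output X → S X'
S X' T' $       b * a * b $  output S → Y S'
Y S' X' T' $    b * a * b $  output Y → b
b S' X' T' $    b * a * b $  match 'b'
S' X' T' $      * a * b $    output S' → * Y S'
* Y S' X' T' $  * a * b $    match '*'
Y S' X' T' $    a * b $      output Y → a
a S' X' T' $    a * b $      match 'a'
S' X' T' $      * b $        output S' → * Y S'
* Y S' X' T' $  * b $        match '*'
Y S' X' T' $    b $          output Y → b
b S' X' T' $    b $          match 'b'
S' X' T' $      $            output S' → ε
X' T' $         $            output X' → ε
T' $            $            output T' → ε
$               $            accept

The string is accepted.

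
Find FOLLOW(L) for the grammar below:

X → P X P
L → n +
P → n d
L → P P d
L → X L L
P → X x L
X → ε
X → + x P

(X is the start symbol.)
{ $, '+', 'd', 'n', 'x' }

In L → X L L: L is followed by L, add FIRST(L) \ {ε} = { '+', 'n', 'x' }
In L → X L L: L is at the end; this adds FOLLOW(L) to itself — nothing new
In P → X x L: L is at the end, add FOLLOW(P)

The FOLLOW sets referred to above (computed the same way, to a fixed point):
  FOLLOW(P) = { $, '+', 'd', 'n', 'x' }

Taking the union: FOLLOW(L) = { $, '+', 'd', 'n', 'x' }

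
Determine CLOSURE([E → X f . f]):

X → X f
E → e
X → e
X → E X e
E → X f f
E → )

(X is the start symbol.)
Start with: [E → X f . f]
The dot precedes the terminal f, so nothing is added.

CLOSURE = { [E → X f . f] }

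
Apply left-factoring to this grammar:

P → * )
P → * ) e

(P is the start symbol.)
P → * ) P'
P' → ε
P' → e

Left-factoring transforms A → αβ₁ | αβ₂ into A → αA' and A' → β₁ | β₂
(α is the longest common prefix among the alternatives). Repeat until
no nonterminal has two alternatives with a common prefix.

Round 1: P has alternatives sharing prefix '* )'. Introduce P': P → * ) P'
  Add: P' → ε
  Add: P' → e

No remaining common prefixes — done.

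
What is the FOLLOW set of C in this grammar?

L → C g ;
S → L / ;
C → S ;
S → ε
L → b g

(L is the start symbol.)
{ 'g' }

To compute FOLLOW(C), find every occurrence of C on a right-hand side N → α C β: add FIRST(β) \ {ε}, and if β is empty or nullable also add FOLLOW(N). Iterate to a fixed point.

In L → C g ;: C is followed by g ';', add FIRST(g ';') \ {ε} = { 'g' }

Taking the union: FOLLOW(C) = { 'g' }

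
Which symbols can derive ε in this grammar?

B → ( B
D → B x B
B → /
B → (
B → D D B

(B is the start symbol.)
There are no ε-productions, so no non-terminal can derive ε.
No non-terminals are nullable.

Answer: None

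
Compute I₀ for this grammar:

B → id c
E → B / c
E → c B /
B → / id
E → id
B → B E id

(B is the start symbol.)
{ [B → . / id], [B → . B E id], [B → . id c], [B' → . B] }

First, augment the grammar with B' → B
I₀ = CLOSURE({ [B' → . B] }):
  [B' → . B] has the dot before B: add [B → . id c], [B → . / id], [B → . B E id]
No further items can be added.

I₀ = { [B → . / id], [B → . B E id], [B → . id c], [B' → . B] }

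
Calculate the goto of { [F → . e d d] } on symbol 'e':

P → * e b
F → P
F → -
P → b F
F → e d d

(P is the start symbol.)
GOTO(I, 'e') = CLOSURE({ [A → αX.β] : [A → α.Xβ] ∈ I, X = 'e' })

Items with dot before 'e', with the dot advanced:
  [F → . e d d] → [F → e . d d]
Closure adds nothing (no advanced item has the dot before a non-terminal).

GOTO = { [F → e . d d] }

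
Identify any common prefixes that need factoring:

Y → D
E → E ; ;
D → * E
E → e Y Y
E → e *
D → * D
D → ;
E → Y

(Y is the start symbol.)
Yes, E has productions with common prefix 'e'; D has productions with common prefix '*'

Left-factoring is needed when two productions for the same non-terminal
share a common prefix on the right-hand side.

Productions for E:
  E → E ; ;
  E → e Y Y
  E → e *
  E → Y
Productions for D:
  D → * E
  D → * D
  D → ;

Found common prefix 'e' in productions for E
Found common prefix '*' in productions for D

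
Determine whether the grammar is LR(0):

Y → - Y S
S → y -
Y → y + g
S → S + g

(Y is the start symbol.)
No. Shift-reduce conflict between [Y → - Y S .] and [S → S . + g]

A grammar is LR(0) if no state in the canonical LR(0) collection has:
  - both a shift item (dot before a terminal) and a complete item (shift-reduce conflict), or
  - two or more complete items (reduce-reduce conflict; the accept item [Y' → Y .] counts as a complete item here).

Augment with Y' → Y and build the canonical LR(0) collection (I0 = CLOSURE({[Y' → . Y]}), then GOTO on every symbol after a dot until no new states appear). It has 12 states:
  I0: { [Y → . - Y S], [Y → . y + g], [Y' → . Y] }  — shift
  I1: { [Y → - . Y S], [Y → . - Y S], [Y → . y + g] }  — shift
  I2: { [Y' → Y .] }  — accept
  I3: { [Y → y . + g] }  — shift
  I4: { [Y → y + . g] }  — shift
  I5: { [Y → y + g .] }  — reduce
  I6: { [S → . S + g], [S → . y -], [Y → - Y . S] }  — shift
  I7: { [S → S . + g], [Y → - Y S .] }  — shift, reduce
  I8: { [S → y . -] }  — shift
  I9: { [S → y - .] }  — reduce
  I10: { [S → S + . g] }  — shift
  I11: { [S → S + g .] }  — reduce

Conflict in state I7:
  Shift-reduce conflict between [Y → - Y S .] and [S → S . + g]
So the grammar is NOT LR(0).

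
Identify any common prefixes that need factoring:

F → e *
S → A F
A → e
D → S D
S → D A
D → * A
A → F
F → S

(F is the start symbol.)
Left-factoring is needed when two productions for the same non-terminal
share a common prefix on the right-hand side.

Productions for F:
  F → e *
  F → S
Productions for S:
  S → A F
  S → D A
Productions for A:
  A → e
  A → F
Productions for D:
  D → S D
  D → * A

No common prefixes found.

Answer: No, left-factoring is not needed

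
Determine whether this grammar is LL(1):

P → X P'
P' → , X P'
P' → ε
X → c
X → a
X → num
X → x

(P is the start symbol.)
Relevant sets:
  FOLLOW(P') = { $ }

For P':
  PREDICT(P' → ',' X P') = { ',' }
  PREDICT(P' → ε) = { $ }
For X:
  PREDICT(X → c) = { 'c' }
  PREDICT(X → a) = { 'a' }
  PREDICT(X → num) = { 'num' }
  PREDICT(X → x) = { 'x' }
P has a single production, so nothing to check there.

All predict sets are disjoint. The grammar IS LL(1).

Answer: Yes, the grammar is LL(1).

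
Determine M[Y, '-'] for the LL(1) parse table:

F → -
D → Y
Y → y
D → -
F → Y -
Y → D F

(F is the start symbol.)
To find M[Y, '-'], we find productions for Y where '-' is in the predict set (PREDICT(N → α) = (FIRST(α) \ {ε}) ∪ (FOLLOW(N) if α ⇒* ε)).

Relevant sets:
  FIRST(D) = { '-', 'y' }

Y → y: PREDICT = { 'y' }
Y → D F: PREDICT = { '-', 'y' }
  '-' is in predict set, so this production goes in M[Y, '-']

M[Y, '-'] = Y → D F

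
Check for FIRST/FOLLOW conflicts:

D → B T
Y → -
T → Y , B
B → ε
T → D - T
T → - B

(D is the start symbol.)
A FIRST/FOLLOW conflict occurs when a non-terminal N has a nullable alternative N → β (β ⇒* ε) and another alternative N → α with FIRST(α) ∩ FOLLOW(N) ≠ ∅: on such a lookahead the parser cannot decide between expanding α and letting N vanish via β.

Nullable non-terminals: B.
B has a nullable alternative but only one production, so nothing to check.

D, T, Y have no nullable alternative, so no FIRST/FOLLOW check is needed there.

No FIRST/FOLLOW conflicts found.

Answer: No FIRST/FOLLOW conflicts.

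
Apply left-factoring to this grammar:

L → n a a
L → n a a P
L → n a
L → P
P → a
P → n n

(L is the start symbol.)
L → n a L'
L' → a L''
L'' → ε
L'' → P
L' → ε
L → P
P → a
P → n n

Left-factoring transforms A → αβ₁ | αβ₂ into A → αA' and A' → β₁ | β₂
(α is the longest common prefix among the alternatives). Repeat until
no nonterminal has two alternatives with a common prefix.

Round 1: L has alternatives sharing prefix 'n a'. Introduce L': L → n a L'
  Add: L' → a
  Add: L' → a P
  Add: L' → ε

Round 2: L' has alternatives sharing prefix 'a'. Introduce L'': L' → a L''
  Add: L'' → ε
  Add: L'' → P

No remaining common prefixes — done.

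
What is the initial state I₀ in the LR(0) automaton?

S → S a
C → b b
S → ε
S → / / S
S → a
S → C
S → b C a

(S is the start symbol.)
{ [C → . b b], [S → . / / S], [S → . C], [S → . S a], [S → . a], [S → . b C a], [S → .], [S' → . S] }

First, augment the grammar with S' → S
I₀ = CLOSURE({ [S' → . S] }):
  [S' → . S] has the dot before S: add [S → . S a], [S → .], [S → . / / S], [S → . a], [S → . C], [S → . b C a]
  [S → . C] has the dot before C: add [C → . b b]
No further items can be added.

I₀ = { [C → . b b], [S → . / / S], [S → . C], [S → . S a], [S → . a], [S → . b C a], [S → .], [S' → . S] }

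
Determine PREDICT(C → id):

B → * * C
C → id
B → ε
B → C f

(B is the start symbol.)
PREDICT(C → id) = (FIRST(RHS) \ {ε}) ∪ (FOLLOW(C) if ε ∈ FIRST(RHS), i.e. RHS ⇒* ε)
FIRST(id) = { 'id' }
ε ∉ FIRST(id), so FOLLOW(C) is not added.
PREDICT(C → id) = { 'id' }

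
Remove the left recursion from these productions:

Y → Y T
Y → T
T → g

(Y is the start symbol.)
Y → T Y'
Y' → T Y'
Y' → ε
T → g

Y is directly left-recursive. The standard transformation for
  A → A α₁ | ... | A α_m | β₁ | ... | β_n
is
  A  → β₁ A' | ... | β_n A'
  A' → α₁ A' | ... | α_m A' | ε

Y → T becomes Y → T Y'
Y → Y T becomes Y' → T Y'
Add Y' → ε

Productions for other non-terminals are unchanged:
  T → g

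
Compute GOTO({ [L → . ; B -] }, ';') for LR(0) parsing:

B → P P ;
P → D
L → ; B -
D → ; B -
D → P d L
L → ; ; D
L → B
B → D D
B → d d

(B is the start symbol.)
{ [B → . D D], [B → . P P ;], [B → . d d], [D → . ; B -], [D → . P d L], [L → ; . B -], [P → . D] }

GOTO(I, ';') = CLOSURE({ [A → αX.β] : [A → α.Xβ] ∈ I, X = ';' })

Items with dot before ';', with the dot advanced:
  [L → . ; B -] → [L → ; . B -]
Closure of the advanced items:
  [L → ; . B -] has the dot before B: add [B → . P P ;], [B → . D D], [B → . d d]
  [B → . P P ;] has the dot before P: add [P → . D]
  [B → . D D] has the dot before D: add [D → . ; B -], [D → . P d L]

GOTO = { [B → . D D], [B → . P P ;], [B → . d d], [D → . ; B -], [D → . P d L], [L → ; . B -], [P → . D] }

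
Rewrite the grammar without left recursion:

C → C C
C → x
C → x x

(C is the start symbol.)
C → x C'
C → x x C'
C' → C C'
C' → ε

C is directly left-recursive. The standard transformation for
  A → A α₁ | ... | A α_m | β₁ | ... | β_n
is
  A  → β₁ A' | ... | β_n A'
  A' → α₁ A' | ... | α_m A' | ε

C → x becomes C → x C'
C → x x becomes C → x x C'
C → C C becomes C' → C C'
Add C' → ε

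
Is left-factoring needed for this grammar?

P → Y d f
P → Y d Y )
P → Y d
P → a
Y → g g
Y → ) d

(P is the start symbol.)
Left-factoring is needed when two productions for the same non-terminal
share a common prefix on the right-hand side.

Productions for P:
  P → Y d f
  P → Y d Y )
  P → Y d
  P → a
Productions for Y:
  Y → g g
  Y → ) d

Found common prefix 'Y d' in productions for P

Answer: Yes, P has productions with common prefix 'Y d'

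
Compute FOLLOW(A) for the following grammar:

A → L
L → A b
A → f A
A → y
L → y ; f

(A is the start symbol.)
A is the start symbol, so $ ∈ FOLLOW(A).
In L → A b: A is followed by b, add FIRST(b) \ {ε} = { 'b' }
In A → f A: A is at the end; this adds FOLLOW(A) to itself — nothing new

Taking the union: FOLLOW(A) = { $, 'b' }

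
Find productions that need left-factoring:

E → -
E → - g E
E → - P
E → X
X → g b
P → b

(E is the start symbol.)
Yes, E has productions with common prefix '-'

Left-factoring is needed when two productions for the same non-terminal
share a common prefix on the right-hand side.

Productions for E:
  E → -
  E → - g E
  E → - P
  E → X

Found common prefix '-' in productions for E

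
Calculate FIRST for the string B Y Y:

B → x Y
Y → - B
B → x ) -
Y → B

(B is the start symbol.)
FIRST sets of the non-terminals involved (from the grammar, by fixed-point iteration):
  FIRST(B) = { 'x' }

To compute FIRST(B Y Y), process the symbols left to right:
Symbol B is a non-terminal. Add FIRST(B) \ {ε} = { 'x' }
B is not nullable (ε ∉ FIRST(B)), so stop here.
FIRST(B Y Y) = { 'x' }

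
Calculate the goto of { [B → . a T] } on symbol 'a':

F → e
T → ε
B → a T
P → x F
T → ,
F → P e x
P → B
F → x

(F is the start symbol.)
{ [B → a . T], [T → . ,], [T → .] }

GOTO(I, 'a') = CLOSURE({ [A → αX.β] : [A → α.Xβ] ∈ I, X = 'a' })

Items with dot before 'a', with the dot advanced:
  [B → . a T] → [B → a . T]
Closure of the advanced items:
  [B → a . T] has the dot before T: add [T → .], [T → . ,]

GOTO = { [B → a . T], [T → . ,], [T → .] }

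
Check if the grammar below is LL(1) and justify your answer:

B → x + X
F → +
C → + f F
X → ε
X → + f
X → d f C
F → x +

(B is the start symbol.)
Relevant sets:
  FOLLOW(X) = { $ }

For F:
  PREDICT(F → '+') = { '+' }
  PREDICT(F → x '+') = { 'x' }
For X:
  PREDICT(X → ε) = { $ }
  PREDICT(X → '+' f) = { '+' }
  PREDICT(X → d f C) = { 'd' }
B, C have a single production, so nothing to check there.

All predict sets are disjoint. The grammar IS LL(1).

Answer: Yes, the grammar is LL(1).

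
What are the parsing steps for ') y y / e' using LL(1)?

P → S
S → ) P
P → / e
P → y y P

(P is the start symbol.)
LL(1) parsing maintains a stack (initially the start symbol over $) and the input. At each step: if the stack top is a terminal, match it against the current input token; if it is a non-terminal N, replace it with the RHS of M[N, lookahead] (the unique production whose predict set contains the lookahead).

Stack is shown with the top on the left.

Stack    Input        Action
----------------------------
P $      ) y y / e $  output P → S
S $      ) y y / e $  output S → ) P
) P $    ) y y / e $  match ')'
P $      y y / e $    output P → y y P
y y P $  y y / e $    match 'y'
y P $    y / e $      match 'y'
P $      / e $        output P → / e
/ e $    / e $        match '/'
e $      e $          match 'e'
$        $            accept

The string is accepted.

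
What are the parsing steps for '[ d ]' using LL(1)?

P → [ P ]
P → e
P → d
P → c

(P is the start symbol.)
LL(1) parsing maintains a stack (initially the start symbol over $) and the input. At each step: if the stack top is a terminal, match it against the current input token; if it is a non-terminal N, replace it with the RHS of M[N, lookahead] (the unique production whose predict set contains the lookahead).

Stack is shown with the top on the left.

Stack    Input    Action
------------------------
P $      [ d ] $  output P → [ P ]
[ P ] $  [ d ] $  match '['
P ] $    d ] $    output P → d
d ] $    d ] $    match 'd'
] $      ] $      match ']'
$        $        accept

The string is accepted.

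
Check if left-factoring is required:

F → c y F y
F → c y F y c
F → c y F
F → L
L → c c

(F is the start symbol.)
Yes, F has productions with common prefix 'c y F'

Left-factoring is needed when two productions for the same non-terminal
share a common prefix on the right-hand side.

Productions for F:
  F → c y F y
  F → c y F y c
  F → c y F
  F → L

Found common prefix 'c y F' in productions for F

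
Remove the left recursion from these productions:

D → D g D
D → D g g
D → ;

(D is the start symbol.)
D → ; D'
D' → g D D'
D' → g g D'
D' → ε

D is directly left-recursive. The standard transformation for
  A → A α₁ | ... | A α_m | β₁ | ... | β_n
is
  A  → β₁ A' | ... | β_n A'
  A' → α₁ A' | ... | α_m A' | ε

D → ; becomes D → ; D'
D → D g D becomes D' → g D D'
D → D g g becomes D' → g g D'
Add D' → ε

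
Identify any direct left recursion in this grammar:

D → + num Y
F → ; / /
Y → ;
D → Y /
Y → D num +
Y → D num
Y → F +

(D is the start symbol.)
D → + num Y: starts with '+'
F → ; / /: starts with ';'
Y → ;: starts with ';'
D → Y /: starts with Y
Y → D num +: starts with D
Y → D num: starts with D
Y → F +: starts with F

No direct left recursion found.

Answer: No direct left recursion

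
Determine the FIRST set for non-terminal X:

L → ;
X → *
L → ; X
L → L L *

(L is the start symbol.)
{ '*' }

From X → *:
  - '*' is a terminal: add '*' and stop

Collecting: FIRST(X) = { '*' }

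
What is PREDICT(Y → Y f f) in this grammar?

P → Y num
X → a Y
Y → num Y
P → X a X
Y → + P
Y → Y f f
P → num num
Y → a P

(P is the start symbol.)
PREDICT(Y → Y f f) = (FIRST(RHS) \ {ε}) ∪ (FOLLOW(Y) if ε ∈ FIRST(RHS), i.e. RHS ⇒* ε)
FIRST(Y) = { '+', 'a', 'num' }
FIRST(Y f f) = { '+', 'a', 'num' }
ε ∉ FIRST(Y f f), so FOLLOW(Y) is not added.
PREDICT(Y → Y f f) = { '+', 'a', 'num' }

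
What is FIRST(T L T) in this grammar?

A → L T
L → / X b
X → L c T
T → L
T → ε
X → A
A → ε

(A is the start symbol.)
FIRST sets of the non-terminals involved (from the grammar, by fixed-point iteration):
  FIRST(T) = { '/', ε }
  FIRST(L) = { '/' }

To compute FIRST(T L T), process the symbols left to right:
Symbol T is a non-terminal. Add FIRST(T) \ {ε} = { '/' }
T is nullable (ε ∈ FIRST(T)), continue to the next symbol.
Symbol L is a non-terminal. Add FIRST(L) \ {ε} = { '/' }
L is not nullable (ε ∉ FIRST(L)), so stop here.
FIRST(T L T) = { '/' }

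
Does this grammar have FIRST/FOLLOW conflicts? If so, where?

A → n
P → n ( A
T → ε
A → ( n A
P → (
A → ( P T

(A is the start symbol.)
No FIRST/FOLLOW conflicts.

A FIRST/FOLLOW conflict occurs when a non-terminal N has a nullable alternative N → β (β ⇒* ε) and another alternative N → α with FIRST(α) ∩ FOLLOW(N) ≠ ∅: on such a lookahead the parser cannot decide between expanding α and letting N vanish via β.

Nullable non-terminals: T.
T has a nullable alternative but only one production, so nothing to check.

A, P have no nullable alternative, so no FIRST/FOLLOW check is needed there.

No FIRST/FOLLOW conflicts found.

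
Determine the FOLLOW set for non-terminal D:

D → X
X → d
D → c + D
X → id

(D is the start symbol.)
{ $ }

D is the start symbol, so $ ∈ FOLLOW(D).
In D → c + D: D is at the end; this adds FOLLOW(D) to itself — nothing new

Taking the union: FOLLOW(D) = { $ }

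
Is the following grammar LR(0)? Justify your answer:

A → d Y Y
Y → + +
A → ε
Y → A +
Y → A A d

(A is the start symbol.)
No. Shift-reduce conflict between [A → .] and [A → . d Y Y]

Augment with A' → A and build the canonical LR(0) collection (I0 = CLOSURE({[A' → . A]}), then GOTO on every symbol after a dot until no new states appear). It has 11 states:
  I0: { [A → . d Y Y], [A → .], [A' → . A] }  — shift, reduce
  I1: { [A' → A .] }  — accept
  I2: { [A → . d Y Y], [A → .], [A → d . Y Y], [Y → . + +], [Y → . A +], [Y → . A A d] }  — shift, reduce
  I3: { [Y → + . +] }  — shift
  I4: { [A → . d Y Y], [A → .], [Y → A . +], [Y → A . A d] }  — shift, reduce
  I5: { [A → . d Y Y], [A → .], [A → d Y . Y], [Y → . + +], [Y → . A +], [Y → . A A d] }  — shift, reduce
  I6: { [A → d Y Y .] }  — reduce
  I7: { [Y → A + .] }  — reduce
  I8: { [Y → A A . d] }  — shift
  I9: { [Y → A A d .] }  — reduce
  I10: { [Y → + + .] }  — reduce

Conflict in state I0:
  Shift-reduce conflict between [A → .] and [A → . d Y Y]
So the grammar is NOT LR(0).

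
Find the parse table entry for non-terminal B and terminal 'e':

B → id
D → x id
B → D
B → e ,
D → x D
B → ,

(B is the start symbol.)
To find M[B, 'e'], we find productions for B where 'e' is in the predict set (PREDICT(N → α) = (FIRST(α) \ {ε}) ∪ (FOLLOW(N) if α ⇒* ε)).

Relevant sets:
  FIRST(D) = { 'x' }

B → id: PREDICT = { 'id' }
B → D: PREDICT = { 'x' }
B → e ,: PREDICT = { 'e' }
  'e' is in predict set, so this production goes in M[B, 'e']
B → ,: PREDICT = { ',' }

M[B, 'e'] = B → e ,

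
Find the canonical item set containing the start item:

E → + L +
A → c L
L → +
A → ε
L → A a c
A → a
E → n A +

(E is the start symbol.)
First, augment the grammar with E' → E
I₀ = CLOSURE({ [E' → . E] }):
  [E' → . E] has the dot before E: add [E → . + L +], [E → . n A +]
No further items can be added.

I₀ = { [E → . + L +], [E → . n A +], [E' → . E] }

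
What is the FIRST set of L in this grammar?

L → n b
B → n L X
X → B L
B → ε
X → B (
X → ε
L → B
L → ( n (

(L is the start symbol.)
{ '(', 'n', ε }

To compute FIRST(L), examine every production with L on the left-hand side, reading each right-hand side left to right until a non-nullable symbol is reached.

FIRST sets of the other non-terminals involved (by the same procedure, iterated to a fixed point):
  FIRST(B) = { 'n', ε }

From L → n b:
  - n is a terminal: add 'n' and stop
From L → B:
  - B is a non-terminal: add FIRST(B) \ {ε} = { 'n' }
    B is nullable and nothing follows, so the whole right-hand side can vanish: ε ∈ FIRST(L)
From L → ( n (:
  - '(' is a terminal: add '(' and stop

Collecting: FIRST(L) = { '(', 'n', ε }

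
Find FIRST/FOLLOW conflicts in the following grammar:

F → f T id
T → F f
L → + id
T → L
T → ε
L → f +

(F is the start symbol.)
A FIRST/FOLLOW conflict occurs when a non-terminal N has a nullable alternative N → β (β ⇒* ε) and another alternative N → α with FIRST(α) ∩ FOLLOW(N) ≠ ∅: on such a lookahead the parser cannot decide between expanding α and letting N vanish via β.

Nullable non-terminals: T.
FIRST sets used below: FIRST(F) = { 'f' }, FIRST(L) = { '+', 'f' }

T: nullable alternative(s) T → ε; FOLLOW(T) = { 'id' }
  T → F f: FIRST \ {ε} = { 'f' } — disjoint from FOLLOW(T)
  T → L: FIRST \ {ε} = { '+', 'f' } — disjoint from FOLLOW(T)
  T → ε: FIRST \ {ε} = { } — this is the only nullable alternative, skip

F, L have no nullable alternative, so no FIRST/FOLLOW check is needed there.

No FIRST/FOLLOW conflicts found.

Answer: No FIRST/FOLLOW conflicts.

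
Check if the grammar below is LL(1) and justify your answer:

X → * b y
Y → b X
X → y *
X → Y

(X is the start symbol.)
Yes, the grammar is LL(1).

A grammar is LL(1) if for each non-terminal N with multiple productions, the predict sets of those productions are pairwise disjoint, where PREDICT(N → α) = (FIRST(α) \ {ε}) ∪ (FOLLOW(N) if α ⇒* ε).

Relevant sets:
  FIRST(Y) = { 'b' }

For X:
  PREDICT(X → '*' b y) = { '*' }
  PREDICT(X → y '*') = { 'y' }
  PREDICT(X → Y) = { 'b' }
Y has a single production, so nothing to check there.

All predict sets are disjoint. The grammar IS LL(1).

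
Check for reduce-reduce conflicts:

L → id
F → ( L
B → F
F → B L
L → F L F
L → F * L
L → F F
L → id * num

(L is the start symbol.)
Augment with L' → L and build the canonical LR(0) collection (I0 = CLOSURE({[L' → . L]}), then GOTO on every symbol after a dot until no new states appear). It has 15 states:
  I0: { [B → . F], [F → . ( L], [F → . B L], [L → . F * L], [L → . F F], [L → . F L F], [L → . id * num], [L → . id], [L' → . L] }  — shift
  I1: { [B → . F], [F → ( . L], [F → . ( L], [F → . B L], [L → . F * L], [L → . F F], [L → . F L F], [L → . id * num], [L → . id] }  — shift
  I2: { [B → . F], [F → . ( L], [F → . B L], [F → B . L], [L → . F * L], [L → . F F], [L → . F L F], [L → . id * num], [L → . id] }  — shift
  I3: { [B → . F], [B → F .], [F → . ( L], [F → . B L], [L → . F * L], [L → . F F], [L → . F L F], [L → . id * num], [L → . id], [L → F . * L], [L → F . F], [L → F . L F] }  — shift, reduce
  I4: { [L' → L .] }  — accept
  I5: { [L → id . * num], [L → id .] }  — shift, reduce
  I6: { [L → id * . num] }  — shift
  I7: { [L → id * num .] }  — reduce
  I8: { [B → . F], [F → . ( L], [F → . B L], [L → . F * L], [L → . F F], [L → . F L F], [L → . id * num], [L → . id], [L → F * . L] }  — shift
  I9: { [B → . F], [B → F .], [F → . ( L], [F → . B L], [L → . F * L], [L → . F F], [L → . F L F], [L → . id * num], [L → . id], [L → F . * L], [L → F . F], [L → F . L F], [L → F F .] }  — shift, 2 reduces
  I10: { [B → . F], [F → . ( L], [F → . B L], [L → F L . F] }  — shift
  I11: { [B → F .], [L → F L F .] }  — 2 reduces
  I12: { [L → F * L .] }  — reduce
  I13: { [F → B L .] }  — reduce
  I14: { [F → ( L .] }  — reduce

I9 contains complete items [B → F .], [L → F F .] — reduce-reduce conflict.
I11 contains complete items [B → F .], [L → F L F .] — reduce-reduce conflict.

Answer: Yes — I9: [B → F .] vs [L → F F .]; I11: [B → F .] vs [L → F L F .]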